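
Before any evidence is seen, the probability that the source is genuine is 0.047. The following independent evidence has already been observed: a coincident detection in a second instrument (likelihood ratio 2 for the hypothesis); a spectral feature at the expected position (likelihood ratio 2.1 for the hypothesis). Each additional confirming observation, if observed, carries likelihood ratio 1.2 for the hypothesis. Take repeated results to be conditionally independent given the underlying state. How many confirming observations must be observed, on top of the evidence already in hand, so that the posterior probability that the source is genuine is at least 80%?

Prior odds = 0.047/0.953 = 47/953.
Combined Bayes factor of the evidence already in hand = 2 × 2.1 = 4.2.
Odds after that evidence = (47/953) × 4.2 = 987/4765.
Target odds = 0.8/0.2 = 4.
Need 1.2ⁿ ≥ 4 ÷ (987/4765) = 19060/987.
1.2¹⁶ ≈18.4884 falls short of 19060/987 but 1.2¹⁷ ≈22.1861 reaches it, so n = 17.

17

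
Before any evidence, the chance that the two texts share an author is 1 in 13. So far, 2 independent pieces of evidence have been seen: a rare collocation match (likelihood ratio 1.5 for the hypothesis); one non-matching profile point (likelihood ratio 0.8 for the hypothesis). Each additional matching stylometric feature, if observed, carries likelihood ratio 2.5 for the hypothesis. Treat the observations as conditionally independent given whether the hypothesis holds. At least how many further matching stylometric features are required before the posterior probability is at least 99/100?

Prior odds = (1/13)/(12/13) = 1/12.
Combined Bayes factor of the evidence already in hand = 1.5 × 0.8 = 1.2.
Odds after that evidence = (1/12) × 1.2 = 0.1.
Target odds = 0.99/0.01 = 99.
Need 2.5ⁿ ≥ 99 ÷ 0.1 = 990.
2.5⁷ = 610.3515625 falls short of 990 but 2.5⁸ = 390625/256 reaches it, so n = 8.

8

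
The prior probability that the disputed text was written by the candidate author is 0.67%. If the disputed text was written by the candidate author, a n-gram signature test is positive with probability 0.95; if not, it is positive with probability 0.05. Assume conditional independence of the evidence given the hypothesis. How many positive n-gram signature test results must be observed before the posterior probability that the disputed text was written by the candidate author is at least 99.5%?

Prior odds = 0.0067/0.9933 = 67/9933.
Likelihood ratio of a positive = 0.95/0.05 = 19.
Target odds: 0.995 ÷ 0.005 = 199.
Require 19ⁿ ≥ 199 ÷ (67/9933) = 1976667/67.
19³ = 6859 falls short of 1976667/67 but 19⁴ = 130321 reaches it, so n = 4.

4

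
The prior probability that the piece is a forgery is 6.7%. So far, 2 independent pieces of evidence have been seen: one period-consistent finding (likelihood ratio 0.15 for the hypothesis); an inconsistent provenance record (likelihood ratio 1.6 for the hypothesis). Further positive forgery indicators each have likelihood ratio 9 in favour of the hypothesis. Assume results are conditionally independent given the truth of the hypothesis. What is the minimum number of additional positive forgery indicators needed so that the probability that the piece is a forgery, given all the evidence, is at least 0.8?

Prior odds = 0.067/0.933 = 67/933.
Combined Bayes factor of the evidence already in hand = 0.15 × 1.6 = 0.24.
Odds after that evidence = (67/933) × 0.24 = 134/7775.
Target odds = 0.8/0.2 = 4.
Need 9ⁿ ≥ 4 ÷ (134/7775) = 15550/67.
9² = 81 falls short of 15550/67 but 9³ = 729 reaches it, so n = 3.

3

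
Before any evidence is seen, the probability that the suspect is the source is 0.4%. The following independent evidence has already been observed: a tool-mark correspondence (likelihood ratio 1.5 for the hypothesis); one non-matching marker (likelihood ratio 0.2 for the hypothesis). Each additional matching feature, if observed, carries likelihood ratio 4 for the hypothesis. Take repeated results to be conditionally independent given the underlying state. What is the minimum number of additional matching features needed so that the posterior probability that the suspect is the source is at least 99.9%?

Prior odds = 0.004/0.996 = 1/249.
Combined Bayes factor of the evidence already in hand = 1.5 × 0.2 = 0.3.
Odds after that evidence = (1/249) × 0.3 = 1/830.
Target odds = 0.999/0.001 = 999.
Need 4ⁿ ≥ 999 ÷ (1/830) = 829170.
4⁹ = 262144 falls short of 829170 but 4¹⁰ = 1048576 reaches it, so n = 10.

10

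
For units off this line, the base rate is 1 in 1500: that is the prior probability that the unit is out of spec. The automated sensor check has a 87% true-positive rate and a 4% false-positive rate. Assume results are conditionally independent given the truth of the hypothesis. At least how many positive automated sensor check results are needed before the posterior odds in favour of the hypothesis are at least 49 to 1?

4

Prior odds: (1/1500) ÷ (1499/1500) = 1/1499.
Likelihood ratio of a positive result = 0.87/0.04 = 21.75.
Target odds = 49.
Need (1/1499) × 21.75ⁿ ≥ 49, i.e. 21.75ⁿ ≥ 73451.
21.75³ = 658503/64 falls short of 73451 but 21.75⁴ = 57289761/256 reaches it, so n = 4.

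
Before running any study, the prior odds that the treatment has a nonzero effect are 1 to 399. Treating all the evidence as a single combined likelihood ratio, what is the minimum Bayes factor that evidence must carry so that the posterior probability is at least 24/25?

Prior odds = 1/399.
Target odds = 0.96/0.04 = 24.
Required Bayes factor = 24 ÷ (1/399) = 9576.

9576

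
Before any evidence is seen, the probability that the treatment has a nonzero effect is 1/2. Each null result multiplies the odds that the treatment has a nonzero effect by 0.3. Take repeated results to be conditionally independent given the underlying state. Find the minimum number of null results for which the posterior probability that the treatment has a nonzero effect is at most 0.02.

Prior odds: 0.5 ÷ 0.5 = 1.
Likelihood ratio per null result = 0.3.
Target posterior odds = 0.02/0.98 = 1/49.
Require 0.3ⁿ ≤ 1/49 ÷ 1 = 1/49.
0.3³ = 0.027 is still above 1/49 but 0.3⁴ = 0.0081 is at or below it, so n = 4.

4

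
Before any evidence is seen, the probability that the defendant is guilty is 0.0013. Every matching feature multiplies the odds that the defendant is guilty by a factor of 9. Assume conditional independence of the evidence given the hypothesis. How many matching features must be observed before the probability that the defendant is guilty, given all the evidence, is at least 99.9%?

7

Prior odds = 0.0013/0.9987 = 13/9987.
Likelihood ratio per matching feature = 9.
Target odds: 0.999 ÷ 0.001 = 999.
Require 9ⁿ ≥ 999 ÷ (13/9987) = 9977013/13.
9⁶ = 531441 falls short of 9977013/13 but 9⁷ = 4782969 reaches it, so n = 7.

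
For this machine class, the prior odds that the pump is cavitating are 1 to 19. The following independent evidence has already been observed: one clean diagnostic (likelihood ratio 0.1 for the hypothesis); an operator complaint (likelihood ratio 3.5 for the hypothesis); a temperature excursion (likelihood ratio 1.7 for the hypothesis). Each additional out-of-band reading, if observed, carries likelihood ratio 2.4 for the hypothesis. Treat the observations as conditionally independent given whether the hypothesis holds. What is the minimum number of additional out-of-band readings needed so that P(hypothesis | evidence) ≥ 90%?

Prior odds = 1/19.
Combined Bayes factor of the evidence already in hand = 0.1 × 3.5 × 1.7 = 0.595.
Odds after that evidence = (1/19) × 0.595 = 119/3800.
Target odds = 0.9/0.1 = 9.
Need 2.4ⁿ ≥ 9 ÷ (119/3800) = 34200/119.
2.4⁶ = 2985984/15625 falls short of 34200/119 but 2.4⁷ = 35831808/78125 reaches it, so n = 7.

7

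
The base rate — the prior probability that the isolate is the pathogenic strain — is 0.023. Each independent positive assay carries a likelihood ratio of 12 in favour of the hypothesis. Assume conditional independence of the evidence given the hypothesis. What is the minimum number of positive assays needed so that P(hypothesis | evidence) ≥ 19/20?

3

Prior odds: 0.023 ÷ 0.977 = 23/977.
Likelihood ratio per positive assay = 12.
Target posterior odds = 0.95/0.05 = 19.
Require 12ⁿ ≥ 19 ÷ (23/977) = 18563/23.
12² = 144 falls short of 18563/23 but 12³ = 1728 reaches it, so n = 3.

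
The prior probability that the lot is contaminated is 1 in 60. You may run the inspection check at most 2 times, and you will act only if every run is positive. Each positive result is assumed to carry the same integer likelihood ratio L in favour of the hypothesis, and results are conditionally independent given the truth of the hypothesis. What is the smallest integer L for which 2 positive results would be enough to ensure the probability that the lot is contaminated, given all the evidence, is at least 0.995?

109

Prior odds = (1/60)/(59/60) = 1/59.
Target odds = 0.995/0.005 = 199.
Need L² ≥ 199 ÷ (1/59) = 11741.
108² = 11664 < 11741 ≤ 11881 = 109², so L = 109.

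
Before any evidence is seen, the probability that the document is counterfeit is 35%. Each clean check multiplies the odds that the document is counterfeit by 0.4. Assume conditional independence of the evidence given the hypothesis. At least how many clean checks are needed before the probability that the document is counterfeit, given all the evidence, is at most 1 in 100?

5

Prior odds: 0.35 ÷ 0.65 = 7/13.
Likelihood ratio per clean check = 0.4.
Target posterior odds = 0.01/0.99 = 1/99.
Require 0.4ⁿ ≤ 1/99 ÷ (7/13) = 13/693.
0.4⁴ = 0.0256 is still above 13/693 but 0.4⁵ = 0.01024 is at or below it, so n = 5.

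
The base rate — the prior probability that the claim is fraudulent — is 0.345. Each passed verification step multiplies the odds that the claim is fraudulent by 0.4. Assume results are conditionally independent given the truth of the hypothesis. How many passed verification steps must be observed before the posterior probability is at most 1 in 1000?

Prior odds: 0.345 ÷ 0.655 = 69/131.
Likelihood ratio per passed verification step = 0.4.
Target odds: 0.001 ÷ 0.999 = 1/999.
Require 0.4ⁿ ≤ 1/999 ÷ (69/131) = 131/68931.
0.4⁶ = 64/15625 is still above 131/68931 but 0.4⁷ = 128/78125 is at or below it, so n = 7.

7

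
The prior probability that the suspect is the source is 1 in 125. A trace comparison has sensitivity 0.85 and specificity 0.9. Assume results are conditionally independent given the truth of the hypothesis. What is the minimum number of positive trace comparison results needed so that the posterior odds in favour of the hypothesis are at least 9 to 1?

4

Prior odds = 0.008/0.992 = 1/124.
False-positive rate = 1 − 0.9 = 0.1; likelihood ratio of a positive = 0.85/0.1 = 8.5.
Target odds = 9.
Require 8.5ⁿ ≥ 9 ÷ (1/124) = 1116.
8.5³ = 614.125 falls short of 1116 but 8.5⁴ = 5220.0625 reaches it, so n = 4.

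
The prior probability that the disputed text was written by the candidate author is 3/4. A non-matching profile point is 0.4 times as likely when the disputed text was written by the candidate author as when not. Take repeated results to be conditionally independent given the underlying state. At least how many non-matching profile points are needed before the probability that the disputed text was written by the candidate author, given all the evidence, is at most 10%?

Prior odds: 0.75 ÷ 0.25 = 3.
Likelihood ratio per non-matching profile point = 0.4.
Target odds: 0.1 ÷ 0.9 = 1/9.
Require 0.4ⁿ ≤ 1/9 ÷ 3 = 1/27.
0.4³ = 0.064 is still above 1/27 but 0.4⁴ = 0.0256 is at or below it, so n = 4.

4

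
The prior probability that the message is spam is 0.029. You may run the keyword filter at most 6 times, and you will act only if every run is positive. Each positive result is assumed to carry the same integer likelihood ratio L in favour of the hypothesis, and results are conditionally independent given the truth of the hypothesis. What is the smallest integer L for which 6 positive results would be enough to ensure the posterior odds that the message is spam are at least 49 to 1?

Prior odds = 0.029/0.971 = 29/971.
Target odds = 49.
Need L⁶ ≥ 49 ÷ (29/971) = 47579/29.
3⁶ = 729 < 47579/29 ≤ 4096 = 4⁶, so L = 4.

4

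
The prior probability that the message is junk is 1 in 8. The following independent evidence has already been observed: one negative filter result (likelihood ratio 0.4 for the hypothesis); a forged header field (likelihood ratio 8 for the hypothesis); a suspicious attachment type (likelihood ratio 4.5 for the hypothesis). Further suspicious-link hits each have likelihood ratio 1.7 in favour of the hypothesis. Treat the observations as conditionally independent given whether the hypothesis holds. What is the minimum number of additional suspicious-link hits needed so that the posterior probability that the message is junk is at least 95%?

Prior odds = 0.125/0.875 = 1/7.
Combined Bayes factor of the evidence already in hand = 0.4 × 8 × 4.5 = 14.4.
Odds after that evidence = (1/7) × 14.4 = 72/35.
Target odds = 0.95/0.05 = 19.
Need 1.7ⁿ ≥ 19 ÷ (72/35) = 665/72.
1.7⁴ = 8.3521 falls short of 665/72 but 1.7⁵ = 1419857/100000 reaches it, so n = 5.

5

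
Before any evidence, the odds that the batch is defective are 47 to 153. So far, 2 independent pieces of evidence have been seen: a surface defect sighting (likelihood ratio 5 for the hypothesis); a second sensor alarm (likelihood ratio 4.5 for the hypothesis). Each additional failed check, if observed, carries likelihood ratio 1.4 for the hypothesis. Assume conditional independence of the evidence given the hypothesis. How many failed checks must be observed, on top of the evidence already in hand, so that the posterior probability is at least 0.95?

Prior odds = 47/153.
Combined Bayes factor of the evidence already in hand = 5 × 4.5 = 22.5.
Odds after that evidence = (47/153) × 22.5 = 235/34.
Target odds = 0.95/0.05 = 19.
Need 1.4ⁿ ≥ 19 ÷ (235/34) = 646/235.
1.4³ = 2.744 falls short of 646/235 but 1.4⁴ = 3.8416 reaches it, so n = 4.

4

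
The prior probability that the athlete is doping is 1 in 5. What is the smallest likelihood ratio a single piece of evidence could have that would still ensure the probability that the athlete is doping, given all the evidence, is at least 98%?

Prior odds = 0.2/0.8 = 0.25.
Target odds = 0.98/0.02 = 49.
Required Bayes factor = 49 ÷ 0.25 = 196.

196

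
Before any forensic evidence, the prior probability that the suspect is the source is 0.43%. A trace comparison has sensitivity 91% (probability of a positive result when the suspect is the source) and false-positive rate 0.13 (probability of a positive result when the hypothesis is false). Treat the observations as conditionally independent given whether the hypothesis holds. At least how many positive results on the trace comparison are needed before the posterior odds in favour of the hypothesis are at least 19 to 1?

Prior odds: 0.0043 ÷ 0.9957 = 43/9957.
Likelihood ratio of a positive result = 0.91/0.13 = 7.
Target odds = 19.
Require 7ⁿ ≥ 19 ÷ (43/9957) = 189183/43.
7⁴ = 2401 falls short of 189183/43 but 7⁵ = 16807 reaches it, so n = 5.

5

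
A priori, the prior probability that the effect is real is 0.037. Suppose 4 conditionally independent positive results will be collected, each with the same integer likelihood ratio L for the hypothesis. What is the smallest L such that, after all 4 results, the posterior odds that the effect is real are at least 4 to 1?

Prior odds = 0.037/0.963 = 37/963.
Target odds = 4.
Need L⁴ ≥ 4 ÷ (37/963) = 3852/37.
3⁴ = 81 < 3852/37 ≤ 256 = 4⁴, so L = 4.

4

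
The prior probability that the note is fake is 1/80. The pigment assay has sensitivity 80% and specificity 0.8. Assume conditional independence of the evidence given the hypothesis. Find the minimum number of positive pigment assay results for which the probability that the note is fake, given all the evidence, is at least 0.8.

5

Prior odds: 0.0125 ÷ 0.9875 = 1/79.
False-positive rate = 1 − 0.8 = 0.2; likelihood ratio of a positive = 0.8/0.2 = 4.
Target posterior odds = 0.8/0.2 = 4.
Require 4ⁿ ≥ 4 ÷ (1/79) = 316.
4⁴ = 256 falls short of 316 but 4⁵ = 1024 reaches it, so n = 5.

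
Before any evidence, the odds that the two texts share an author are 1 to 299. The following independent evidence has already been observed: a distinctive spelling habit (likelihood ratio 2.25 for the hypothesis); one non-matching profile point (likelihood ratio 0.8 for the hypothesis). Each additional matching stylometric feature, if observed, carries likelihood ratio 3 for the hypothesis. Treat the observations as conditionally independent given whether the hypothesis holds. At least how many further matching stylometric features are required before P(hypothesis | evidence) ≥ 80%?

6

Prior odds = 1/299.
Combined Bayes factor of the evidence already in hand = 2.25 × 0.8 = 1.8.
Odds after that evidence = (1/299) × 1.8 = 9/1495.
Target odds = 0.8/0.2 = 4.
Need 3ⁿ ≥ 4 ÷ (9/1495) = 5980/9.
3⁵ = 243 falls short of 5980/9 but 3⁶ = 729 reaches it, so n = 6.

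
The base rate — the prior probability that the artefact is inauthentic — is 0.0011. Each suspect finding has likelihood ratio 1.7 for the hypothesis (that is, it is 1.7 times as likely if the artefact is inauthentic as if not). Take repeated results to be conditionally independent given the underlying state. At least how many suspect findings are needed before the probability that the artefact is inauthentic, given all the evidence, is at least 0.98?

21

Prior odds: 0.0011 ÷ 0.9989 = 11/9989.
Likelihood ratio per suspect finding = 1.7.
Target odds: 0.98 ÷ 0.02 = 49.
Require 1.7ⁿ ≥ 49 ÷ (11/9989) = 489461/11.
1.7²⁰ ≈40642.3 falls short of 489461/11 but 1.7²¹ ≈69091.9 reaches it, so n = 21.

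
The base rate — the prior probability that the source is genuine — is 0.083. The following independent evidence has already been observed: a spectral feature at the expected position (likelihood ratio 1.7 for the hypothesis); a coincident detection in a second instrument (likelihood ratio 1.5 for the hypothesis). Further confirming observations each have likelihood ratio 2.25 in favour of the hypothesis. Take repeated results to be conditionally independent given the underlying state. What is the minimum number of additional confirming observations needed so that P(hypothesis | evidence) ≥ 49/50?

Prior odds = 0.083/0.917 = 83/917.
Combined Bayes factor of the evidence already in hand = 1.7 × 1.5 = 2.55.
Odds after that evidence = (83/917) × 2.55 = 4233/18340.
Target odds = 0.98/0.02 = 49.
Need 2.25ⁿ ≥ 49 ÷ (4233/18340) = 898660/4233.
2.25⁶ = 531441/4096 falls short of 898660/4233 but 2.25⁷ = 4782969/16384 reaches it, so n = 7.

7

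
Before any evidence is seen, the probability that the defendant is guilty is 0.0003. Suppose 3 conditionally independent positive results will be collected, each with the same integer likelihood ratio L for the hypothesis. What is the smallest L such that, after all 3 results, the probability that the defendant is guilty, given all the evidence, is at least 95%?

40

Prior odds = 0.0003/0.9997 = 3/9997.
Target odds = 0.95/0.05 = 19.
Need L³ ≥ 19 ÷ (3/9997) = 189943/3.
39³ = 59319 < 189943/3 ≤ 64000 = 40³, so L = 40.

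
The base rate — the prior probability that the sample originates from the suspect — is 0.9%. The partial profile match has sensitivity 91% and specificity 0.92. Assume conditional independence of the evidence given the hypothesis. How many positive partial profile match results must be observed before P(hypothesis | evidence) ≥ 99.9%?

5

Prior odds: 0.009 ÷ 0.991 = 9/991.
False-positive rate = 1 − 0.92 = 0.08; likelihood ratio of a positive = 0.91/0.08 = 11.375.
Target posterior odds = 0.999/0.001 = 999.
Need (9/991) × 11.375ⁿ ≥ 999, i.e. 11.375ⁿ ≥ 110001.
11.375⁴ = 68574961/4096 falls short of 110001 but 11.375⁵ ≈190439 reaches it, so n = 5.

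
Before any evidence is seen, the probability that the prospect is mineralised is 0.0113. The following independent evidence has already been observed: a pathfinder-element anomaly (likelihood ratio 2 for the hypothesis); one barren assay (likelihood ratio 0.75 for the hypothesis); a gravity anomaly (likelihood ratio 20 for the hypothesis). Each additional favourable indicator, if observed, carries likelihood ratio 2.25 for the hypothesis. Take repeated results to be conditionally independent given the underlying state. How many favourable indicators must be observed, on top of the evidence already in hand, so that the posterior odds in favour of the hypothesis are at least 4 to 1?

Prior odds = 0.0113/0.9887 = 113/9887.
Combined Bayes factor of the evidence already in hand = 2 × 0.75 × 20 = 30.
Odds after that evidence = (113/9887) × 30 = 3390/9887.
Target odds = 4.
Need 2.25ⁿ ≥ 4 ÷ (3390/9887) = 19774/1695.
2.25³ = 11.390625 falls short of 19774/1695 but 2.25⁴ = 25.62890625 reaches it, so n = 4.

4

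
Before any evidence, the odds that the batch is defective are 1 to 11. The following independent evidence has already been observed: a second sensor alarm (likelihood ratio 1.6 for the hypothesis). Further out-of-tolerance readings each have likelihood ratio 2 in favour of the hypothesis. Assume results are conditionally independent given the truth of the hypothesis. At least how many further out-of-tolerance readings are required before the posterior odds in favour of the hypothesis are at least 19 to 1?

Prior odds = 1/11.
Bayes factor of the evidence already in hand = 1.6.
Odds after that evidence = (1/11) × 1.6 = 8/55.
Target odds = 19.
Need 2ⁿ ≥ 19 ÷ (8/55) = 130.625.
2⁷ = 128 falls short of 130.625 but 2⁸ = 256 reaches it, so n = 8.

8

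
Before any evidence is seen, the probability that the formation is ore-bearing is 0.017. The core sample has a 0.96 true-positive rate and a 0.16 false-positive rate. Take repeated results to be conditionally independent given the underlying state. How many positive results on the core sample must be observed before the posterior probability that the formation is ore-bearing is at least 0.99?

Prior odds = 0.017/0.983 = 17/983.
Likelihood ratio of a positive result = 0.96/0.16 = 6.
Target posterior odds = 0.99/0.01 = 99.
Require 6ⁿ ≥ 99 ÷ (17/983) = 97317/17.
6⁴ = 1296 falls short of 97317/17 but 6⁵ = 7776 reaches it, so n = 5.

5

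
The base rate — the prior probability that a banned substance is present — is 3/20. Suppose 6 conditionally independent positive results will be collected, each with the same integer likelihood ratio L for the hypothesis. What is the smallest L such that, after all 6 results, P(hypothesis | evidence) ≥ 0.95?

Prior odds = 0.15/0.85 = 3/17.
Target odds = 0.95/0.05 = 19.
Need L⁶ ≥ 19 ÷ (3/17) = 323/3.
2⁶ = 64 < 323/3 ≤ 729 = 3⁶, so L = 3.

3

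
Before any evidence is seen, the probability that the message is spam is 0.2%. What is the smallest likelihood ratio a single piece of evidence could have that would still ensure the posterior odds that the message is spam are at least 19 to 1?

9481

Prior odds = 0.002/0.998 = 1/499.
Target odds = 19.
Required Bayes factor = 19 ÷ (1/499) = 9481.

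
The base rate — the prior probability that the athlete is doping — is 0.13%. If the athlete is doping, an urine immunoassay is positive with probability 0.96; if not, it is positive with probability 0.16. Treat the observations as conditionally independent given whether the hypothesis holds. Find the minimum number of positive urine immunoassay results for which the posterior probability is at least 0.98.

Prior odds: 0.0013 ÷ 0.9987 = 13/9987.
Likelihood ratio of a positive = 0.96/0.16 = 6.
Target odds: 0.98 ÷ 0.02 = 49.
Need (13/9987) × 6ⁿ ≥ 49, i.e. 6ⁿ ≥ 489363/13.
6⁵ = 7776 falls short of 489363/13 but 6⁶ = 46656 reaches it, so n = 6.

6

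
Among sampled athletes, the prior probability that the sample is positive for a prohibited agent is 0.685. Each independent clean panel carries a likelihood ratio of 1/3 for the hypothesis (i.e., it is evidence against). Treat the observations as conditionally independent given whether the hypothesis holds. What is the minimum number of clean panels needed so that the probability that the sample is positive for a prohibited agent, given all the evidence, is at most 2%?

Prior odds: 0.685 ÷ 0.315 = 137/63.
Likelihood ratio per clean panel = 1/3.
Target odds: 0.02 ÷ 0.98 = 1/49.
Require (1/3)ⁿ ≤ 1/49 ÷ (137/63) = 9/959.
(1/3)⁴ = 1/81 is still above 9/959 but (1/3)⁵ = 1/243 is at or below it, so n = 5.

5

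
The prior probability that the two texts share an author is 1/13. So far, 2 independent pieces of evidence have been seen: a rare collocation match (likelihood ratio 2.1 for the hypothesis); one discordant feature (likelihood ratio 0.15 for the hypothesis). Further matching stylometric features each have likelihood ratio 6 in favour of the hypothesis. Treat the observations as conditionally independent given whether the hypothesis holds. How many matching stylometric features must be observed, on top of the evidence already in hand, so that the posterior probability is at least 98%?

5

Prior odds = (1/13)/(12/13) = 1/12.
Combined Bayes factor of the evidence already in hand = 2.1 × 0.15 = 0.315.
Odds after that evidence = (1/12) × 0.315 = 0.02625.
Target odds = 0.98/0.02 = 49.
Need 6ⁿ ≥ 49 ÷ 0.02625 = 5600/3.
6⁴ = 1296 falls short of 5600/3 but 6⁵ = 7776 reaches it, so n = 5.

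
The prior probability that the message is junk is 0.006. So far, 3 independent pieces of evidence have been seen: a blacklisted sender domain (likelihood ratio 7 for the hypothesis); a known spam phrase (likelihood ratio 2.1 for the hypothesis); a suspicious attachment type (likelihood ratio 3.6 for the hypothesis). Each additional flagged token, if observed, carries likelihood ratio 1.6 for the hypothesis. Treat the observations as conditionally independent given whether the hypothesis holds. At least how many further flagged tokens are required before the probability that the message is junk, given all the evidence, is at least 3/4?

Prior odds = 0.006/0.994 = 3/497.
Combined Bayes factor of the evidence already in hand = 7 × 2.1 × 3.6 = 52.92.
Odds after that evidence = (3/497) × 52.92 = 567/1775.
Target odds = 0.75/0.25 = 3.
Need 1.6ⁿ ≥ 3 ÷ (567/1775) = 1775/189.
1.6⁴ = 6.5536 falls short of 1775/189 but 1.6⁵ = 10.48576 reaches it, so n = 5.

5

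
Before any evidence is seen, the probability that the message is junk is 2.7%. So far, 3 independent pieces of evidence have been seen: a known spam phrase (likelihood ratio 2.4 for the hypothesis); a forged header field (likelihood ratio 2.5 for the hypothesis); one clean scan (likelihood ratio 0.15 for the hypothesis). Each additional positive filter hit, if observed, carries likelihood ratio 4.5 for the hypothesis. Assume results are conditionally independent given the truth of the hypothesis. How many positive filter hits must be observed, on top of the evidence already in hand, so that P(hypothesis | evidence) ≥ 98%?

6

Prior odds = 0.027/0.973 = 27/973.
Combined Bayes factor of the evidence already in hand = 2.4 × 2.5 × 0.15 = 0.9.
Odds after that evidence = (27/973) × 0.9 = 243/9730.
Target odds = 0.98/0.02 = 49.
Need 4.5ⁿ ≥ 49 ÷ (243/9730) = 476770/243.
4.5⁵ = 1845.28125 falls short of 476770/243 but 4.5⁶ = 8303.765625 reaches it, so n = 6.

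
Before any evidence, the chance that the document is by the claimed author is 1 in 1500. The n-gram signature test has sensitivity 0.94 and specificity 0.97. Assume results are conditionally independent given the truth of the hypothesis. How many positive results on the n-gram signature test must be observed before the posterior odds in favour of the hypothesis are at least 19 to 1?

Prior odds = (1/1500)/(1499/1500) = 1/1499.
False-positive rate = 1 − 0.97 = 0.03; likelihood ratio of a positive = 0.94/0.03 = 94/3.
Target odds = 19.
Require (94/3)ⁿ ≥ 19 ÷ (1/1499) = 28481.
(94/3)² = 8836/9 falls short of 28481 but (94/3)³ = 830584/27 reaches it, so n = 3.

3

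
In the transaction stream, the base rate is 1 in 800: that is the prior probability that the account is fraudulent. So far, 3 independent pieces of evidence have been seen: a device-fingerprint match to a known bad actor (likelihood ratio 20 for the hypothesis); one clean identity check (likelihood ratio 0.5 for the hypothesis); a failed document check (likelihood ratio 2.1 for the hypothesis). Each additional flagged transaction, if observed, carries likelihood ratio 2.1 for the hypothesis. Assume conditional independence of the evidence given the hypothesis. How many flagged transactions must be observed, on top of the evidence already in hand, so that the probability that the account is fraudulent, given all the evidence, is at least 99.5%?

Prior odds = 0.00125/0.99875 = 1/799.
Combined Bayes factor of the evidence already in hand = 20 × 0.5 × 2.1 = 21.
Odds after that evidence = (1/799) × 21 = 21/799.
Target odds = 0.995/0.005 = 199.
Need 2.1ⁿ ≥ 199 ÷ (21/799) = 159001/21.
2.1¹² ≈7355.83 falls short of 159001/21 but 2.1¹³ ≈15447.2 reaches it, so n = 13.

13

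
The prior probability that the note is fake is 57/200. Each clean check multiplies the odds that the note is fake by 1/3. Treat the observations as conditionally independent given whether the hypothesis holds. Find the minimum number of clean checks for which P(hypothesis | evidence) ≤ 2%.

3

Prior odds = 0.285/0.715 = 57/143.
Likelihood ratio per clean check = 1/3.
Target posterior odds = 0.02/0.98 = 1/49.
Need (57/143) × (1/3)ⁿ ≤ 1/49, i.e. (1/3)ⁿ ≤ 143/2793.
(1/3)² = 1/9 is still above 143/2793 but (1/3)³ = 1/27 is at or below it, so n = 3.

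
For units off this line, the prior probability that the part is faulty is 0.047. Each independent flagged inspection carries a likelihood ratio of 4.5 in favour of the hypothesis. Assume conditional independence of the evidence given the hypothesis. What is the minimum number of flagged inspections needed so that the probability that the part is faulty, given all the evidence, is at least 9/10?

Prior odds = 0.047/0.953 = 47/953.
Likelihood ratio per flagged inspection = 4.5.
Target posterior odds = 0.9/0.1 = 9.
Require 4.5ⁿ ≥ 9 ÷ (47/953) = 8577/47.
4.5³ = 91.125 falls short of 8577/47 but 4.5⁴ = 410.0625 reaches it, so n = 4.

4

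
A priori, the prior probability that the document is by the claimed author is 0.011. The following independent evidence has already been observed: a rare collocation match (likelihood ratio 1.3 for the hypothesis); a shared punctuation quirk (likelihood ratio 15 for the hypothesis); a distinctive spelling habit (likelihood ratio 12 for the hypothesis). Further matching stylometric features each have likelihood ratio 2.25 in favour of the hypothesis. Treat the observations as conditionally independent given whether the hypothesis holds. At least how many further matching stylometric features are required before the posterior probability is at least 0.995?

Prior odds = 0.011/0.989 = 11/989.
Combined Bayes factor of the evidence already in hand = 1.3 × 15 × 12 = 234.
Odds after that evidence = (11/989) × 234 = 2574/989.
Target odds = 0.995/0.005 = 199.
Need 2.25ⁿ ≥ 199 ÷ (2574/989) = 196811/2574.
2.25⁵ = 59049/1024 falls short of 196811/2574 but 2.25⁶ = 531441/4096 reaches it, so n = 6.

6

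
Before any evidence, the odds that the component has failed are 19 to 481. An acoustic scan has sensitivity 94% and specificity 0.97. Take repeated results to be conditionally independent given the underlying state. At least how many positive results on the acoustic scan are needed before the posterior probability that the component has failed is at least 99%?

3

Prior odds = 19/481.
False-positive rate = 1 − 0.97 = 0.03; likelihood ratio of a positive = 0.94/0.03 = 94/3.
Target odds: 0.99 ÷ 0.01 = 99.
Require (94/3)ⁿ ≥ 99 ÷ (19/481) = 47619/19.
(94/3)² = 8836/9 falls short of 47619/19 but (94/3)³ = 830584/27 reaches it, so n = 3.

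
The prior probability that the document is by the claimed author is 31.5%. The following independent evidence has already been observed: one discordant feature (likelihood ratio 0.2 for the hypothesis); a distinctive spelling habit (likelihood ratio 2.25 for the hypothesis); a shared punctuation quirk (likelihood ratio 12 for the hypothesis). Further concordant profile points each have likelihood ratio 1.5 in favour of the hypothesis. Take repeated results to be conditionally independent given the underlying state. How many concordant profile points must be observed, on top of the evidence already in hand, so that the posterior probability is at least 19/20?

6

Prior odds = 0.315/0.685 = 63/137.
Combined Bayes factor of the evidence already in hand = 0.2 × 2.25 × 12 = 5.4.
Odds after that evidence = (63/137) × 5.4 = 1701/685.
Target odds = 0.95/0.05 = 19.
Need 1.5ⁿ ≥ 19 ÷ (1701/685) = 13015/1701.
1.5⁵ = 7.59375 falls short of 13015/1701 but 1.5⁶ = 11.390625 reaches it, so n = 6.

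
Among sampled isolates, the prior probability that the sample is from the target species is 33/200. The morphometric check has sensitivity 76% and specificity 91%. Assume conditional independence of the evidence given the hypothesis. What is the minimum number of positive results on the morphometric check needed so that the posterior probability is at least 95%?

3

Prior odds: 0.165 ÷ 0.835 = 33/167.
False-positive rate = 1 − 0.91 = 0.09; likelihood ratio of a positive = 0.76/0.09 = 76/9.
Target odds: 0.95 ÷ 0.05 = 19.
Require (76/9)ⁿ ≥ 19 ÷ (33/167) = 3173/33.
(76/9)² = 5776/81 falls short of 3173/33 but (76/9)³ = 438976/729 reaches it, so n = 3.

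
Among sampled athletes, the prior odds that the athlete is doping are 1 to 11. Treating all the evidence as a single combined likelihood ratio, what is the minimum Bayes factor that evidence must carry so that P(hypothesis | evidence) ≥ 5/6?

Prior odds = 1/11.
Target odds = (5/6)/(1/6) = 5.
Required Bayes factor = 5 ÷ (1/11) = 55.

55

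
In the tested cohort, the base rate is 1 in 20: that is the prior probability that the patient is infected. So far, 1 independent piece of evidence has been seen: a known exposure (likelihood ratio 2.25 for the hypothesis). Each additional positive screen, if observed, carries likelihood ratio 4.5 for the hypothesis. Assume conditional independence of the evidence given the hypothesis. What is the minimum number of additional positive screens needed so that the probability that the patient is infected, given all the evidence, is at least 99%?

5

Prior odds = 0.05/0.95 = 1/19.
Bayes factor of the evidence already in hand = 2.25.
Odds after that evidence = (1/19) × 2.25 = 9/76.
Target odds = 0.99/0.01 = 99.
Need 4.5ⁿ ≥ 99 ÷ (9/76) = 836.
4.5⁴ = 410.0625 falls short of 836 but 4.5⁵ = 1845.28125 reaches it, so n = 5.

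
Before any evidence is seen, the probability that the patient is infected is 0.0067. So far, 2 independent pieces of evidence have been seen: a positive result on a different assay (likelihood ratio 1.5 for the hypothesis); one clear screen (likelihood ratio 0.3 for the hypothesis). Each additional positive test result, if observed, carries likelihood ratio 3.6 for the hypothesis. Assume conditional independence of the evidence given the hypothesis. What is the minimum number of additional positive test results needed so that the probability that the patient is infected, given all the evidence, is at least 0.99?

9

Prior odds = 0.0067/0.9933 = 67/9933.
Combined Bayes factor of the evidence already in hand = 1.5 × 0.3 = 0.45.
Odds after that evidence = (67/9933) × 0.45 = 201/66220.
Target odds = 0.99/0.01 = 99.
Need 3.6ⁿ ≥ 99 ÷ (201/66220) = 2185260/67.
3.6⁸ ≈28211.1 falls short of 2185260/67 but 3.6⁹ ≈101560 reaches it, so n = 9.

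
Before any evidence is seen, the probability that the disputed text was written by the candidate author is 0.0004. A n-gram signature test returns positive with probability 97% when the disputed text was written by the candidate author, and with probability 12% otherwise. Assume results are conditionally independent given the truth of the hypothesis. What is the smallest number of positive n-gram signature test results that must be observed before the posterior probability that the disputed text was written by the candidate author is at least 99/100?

6

Prior odds: 0.0004 ÷ 0.9996 = 1/2499.
Likelihood ratio of a positive result = 0.97/0.12 = 97/12.
Target posterior odds = 0.99/0.01 = 99.
Require (97/12)ⁿ ≥ 99 ÷ (1/2499) = 247401.
(97/12)⁵ ≈34510.6 falls short of 247401 but (97/12)⁶ ≈278961 reaches it, so n = 6.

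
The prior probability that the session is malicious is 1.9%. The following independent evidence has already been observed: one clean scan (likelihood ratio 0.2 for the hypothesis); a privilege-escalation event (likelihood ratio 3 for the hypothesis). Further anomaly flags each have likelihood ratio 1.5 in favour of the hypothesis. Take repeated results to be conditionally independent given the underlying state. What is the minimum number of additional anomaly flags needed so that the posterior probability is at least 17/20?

16

Prior odds = 0.019/0.981 = 19/981.
Combined Bayes factor of the evidence already in hand = 0.2 × 3 = 0.6.
Odds after that evidence = (19/981) × 0.6 = 19/1635.
Target odds = 0.85/0.15 = 17/3.
Need 1.5ⁿ ≥ 17/3 ÷ (19/1635) = 9265/19.
1.5¹⁵ = 14348907/32768 falls short of 9265/19 but 1.5¹⁶ = 43046721/65536 reaches it, so n = 16.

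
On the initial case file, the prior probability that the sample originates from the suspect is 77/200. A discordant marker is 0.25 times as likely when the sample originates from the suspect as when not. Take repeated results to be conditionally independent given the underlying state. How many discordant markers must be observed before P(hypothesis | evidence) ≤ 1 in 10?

2

Prior odds = 0.385/0.615 = 77/123.
Likelihood ratio per discordant marker = 0.25.
Target odds: 0.1 ÷ 0.9 = 1/9.
Require 0.25ⁿ ≤ 1/9 ÷ (77/123) = 41/231.
0.25¹ = 0.25 is still above 41/231 but 0.25² = 0.0625 is at or below it, so n = 2.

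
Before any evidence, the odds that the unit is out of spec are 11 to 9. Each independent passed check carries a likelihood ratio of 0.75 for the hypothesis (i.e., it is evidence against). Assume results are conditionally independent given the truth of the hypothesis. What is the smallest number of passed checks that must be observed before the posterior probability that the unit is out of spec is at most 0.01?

17

Prior odds = 11/9.
Likelihood ratio per passed check = 0.75.
Target odds: 0.01 ÷ 0.99 = 1/99.
Require 0.75ⁿ ≤ 1/99 ÷ (11/9) = 1/121.
0.75¹⁶ ≈0.0100226 is still above 1/121 but 0.75¹⁷ ≈0.00751695 is at or below it, so n = 17.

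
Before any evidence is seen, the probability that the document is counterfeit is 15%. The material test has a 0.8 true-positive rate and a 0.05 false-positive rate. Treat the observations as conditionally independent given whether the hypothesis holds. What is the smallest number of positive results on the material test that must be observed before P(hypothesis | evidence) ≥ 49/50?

3

Prior odds: 0.15 ÷ 0.85 = 3/17.
Likelihood ratio of a positive result = 0.8/0.05 = 16.
Target odds: 0.98 ÷ 0.02 = 49.
Require 16ⁿ ≥ 49 ÷ (3/17) = 833/3.
16² = 256 falls short of 833/3 but 16³ = 4096 reaches it, so n = 3.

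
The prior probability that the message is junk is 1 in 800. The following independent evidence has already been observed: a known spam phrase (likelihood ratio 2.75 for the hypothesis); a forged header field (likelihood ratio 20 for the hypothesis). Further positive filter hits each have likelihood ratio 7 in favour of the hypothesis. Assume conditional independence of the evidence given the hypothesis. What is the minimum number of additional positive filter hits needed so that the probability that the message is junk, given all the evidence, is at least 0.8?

3

Prior odds = 0.00125/0.99875 = 1/799.
Combined Bayes factor of the evidence already in hand = 2.75 × 20 = 55.
Odds after that evidence = (1/799) × 55 = 55/799.
Target odds = 0.8/0.2 = 4.
Need 7ⁿ ≥ 4 ÷ (55/799) = 3196/55.
7² = 49 falls short of 3196/55 but 7³ = 343 reaches it, so n = 3.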